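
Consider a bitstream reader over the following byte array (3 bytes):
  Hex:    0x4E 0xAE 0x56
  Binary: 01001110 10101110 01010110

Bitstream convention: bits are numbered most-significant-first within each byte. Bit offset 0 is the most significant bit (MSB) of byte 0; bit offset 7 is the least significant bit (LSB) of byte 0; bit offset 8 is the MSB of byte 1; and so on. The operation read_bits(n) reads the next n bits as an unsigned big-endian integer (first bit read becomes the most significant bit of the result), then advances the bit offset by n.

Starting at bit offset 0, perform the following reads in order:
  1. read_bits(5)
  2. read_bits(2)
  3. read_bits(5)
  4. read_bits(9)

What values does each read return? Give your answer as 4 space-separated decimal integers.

Read 1: bits[0:5] width=5 -> value=9 (bin 01001); offset now 5 = byte 0 bit 5; 19 bits remain
Read 2: bits[5:7] width=2 -> value=3 (bin 11); offset now 7 = byte 0 bit 7; 17 bits remain
Read 3: bits[7:12] width=5 -> value=10 (bin 01010); offset now 12 = byte 1 bit 4; 12 bits remain
Read 4: bits[12:21] width=9 -> value=458 (bin 111001010); offset now 21 = byte 2 bit 5; 3 bits remain

Answer: 9 3 10 458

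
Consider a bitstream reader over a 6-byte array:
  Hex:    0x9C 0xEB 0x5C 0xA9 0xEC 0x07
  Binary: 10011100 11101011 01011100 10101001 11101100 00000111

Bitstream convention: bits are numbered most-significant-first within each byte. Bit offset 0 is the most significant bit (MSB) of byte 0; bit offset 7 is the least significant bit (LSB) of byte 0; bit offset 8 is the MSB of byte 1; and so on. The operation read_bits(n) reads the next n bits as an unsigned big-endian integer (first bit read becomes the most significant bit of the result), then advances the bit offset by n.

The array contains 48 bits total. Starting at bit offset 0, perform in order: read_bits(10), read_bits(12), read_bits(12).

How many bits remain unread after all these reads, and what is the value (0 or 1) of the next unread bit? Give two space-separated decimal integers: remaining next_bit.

Read 1: bits[0:10] width=10 -> value=627 (bin 1001110011); offset now 10 = byte 1 bit 2; 38 bits remain
Read 2: bits[10:22] width=12 -> value=2775 (bin 101011010111); offset now 22 = byte 2 bit 6; 26 bits remain
Read 3: bits[22:34] width=12 -> value=679 (bin 001010100111); offset now 34 = byte 4 bit 2; 14 bits remain

Answer: 14 1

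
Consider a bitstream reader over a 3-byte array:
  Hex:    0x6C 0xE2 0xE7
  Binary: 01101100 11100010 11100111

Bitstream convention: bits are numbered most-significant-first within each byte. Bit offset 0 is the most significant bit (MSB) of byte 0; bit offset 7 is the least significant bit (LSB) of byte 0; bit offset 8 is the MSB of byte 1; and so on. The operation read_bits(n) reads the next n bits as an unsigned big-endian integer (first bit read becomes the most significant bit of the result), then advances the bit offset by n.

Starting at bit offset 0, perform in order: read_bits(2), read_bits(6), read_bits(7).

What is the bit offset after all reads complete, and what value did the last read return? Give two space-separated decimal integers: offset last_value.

Answer: 15 113

Derivation:
Read 1: bits[0:2] width=2 -> value=1 (bin 01); offset now 2 = byte 0 bit 2; 22 bits remain
Read 2: bits[2:8] width=6 -> value=44 (bin 101100); offset now 8 = byte 1 bit 0; 16 bits remain
Read 3: bits[8:15] width=7 -> value=113 (bin 1110001); offset now 15 = byte 1 bit 7; 9 bits remain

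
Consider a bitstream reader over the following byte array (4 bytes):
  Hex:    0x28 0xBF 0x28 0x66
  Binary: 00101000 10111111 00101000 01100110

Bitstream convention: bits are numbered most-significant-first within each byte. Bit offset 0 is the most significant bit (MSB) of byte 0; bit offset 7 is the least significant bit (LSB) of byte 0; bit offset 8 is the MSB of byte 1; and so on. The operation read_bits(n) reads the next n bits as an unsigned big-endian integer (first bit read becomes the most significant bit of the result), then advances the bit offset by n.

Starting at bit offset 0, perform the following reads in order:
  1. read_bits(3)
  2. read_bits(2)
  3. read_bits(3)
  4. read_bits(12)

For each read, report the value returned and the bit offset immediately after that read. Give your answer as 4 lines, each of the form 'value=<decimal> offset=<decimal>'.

Answer: value=1 offset=3
value=1 offset=5
value=0 offset=8
value=3058 offset=20

Derivation:
Read 1: bits[0:3] width=3 -> value=1 (bin 001); offset now 3 = byte 0 bit 3; 29 bits remain
Read 2: bits[3:5] width=2 -> value=1 (bin 01); offset now 5 = byte 0 bit 5; 27 bits remain
Read 3: bits[5:8] width=3 -> value=0 (bin 000); offset now 8 = byte 1 bit 0; 24 bits remain
Read 4: bits[8:20] width=12 -> value=3058 (bin 101111110010); offset now 20 = byte 2 bit 4; 12 bits remain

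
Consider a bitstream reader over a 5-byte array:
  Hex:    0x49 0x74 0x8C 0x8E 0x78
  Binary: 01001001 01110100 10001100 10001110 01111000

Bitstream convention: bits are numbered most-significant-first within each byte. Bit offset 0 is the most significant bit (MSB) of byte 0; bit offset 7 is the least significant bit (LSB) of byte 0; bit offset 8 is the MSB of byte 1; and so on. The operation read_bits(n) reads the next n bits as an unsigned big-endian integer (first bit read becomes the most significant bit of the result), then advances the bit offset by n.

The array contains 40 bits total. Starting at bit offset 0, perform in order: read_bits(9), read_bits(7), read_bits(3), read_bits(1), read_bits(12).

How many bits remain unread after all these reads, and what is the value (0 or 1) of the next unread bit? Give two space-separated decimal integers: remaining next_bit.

Answer: 8 0

Derivation:
Read 1: bits[0:9] width=9 -> value=146 (bin 010010010); offset now 9 = byte 1 bit 1; 31 bits remain
Read 2: bits[9:16] width=7 -> value=116 (bin 1110100); offset now 16 = byte 2 bit 0; 24 bits remain
Read 3: bits[16:19] width=3 -> value=4 (bin 100); offset now 19 = byte 2 bit 3; 21 bits remain
Read 4: bits[19:20] width=1 -> value=0 (bin 0); offset now 20 = byte 2 bit 4; 20 bits remain
Read 5: bits[20:32] width=12 -> value=3214 (bin 110010001110); offset now 32 = byte 4 bit 0; 8 bits remain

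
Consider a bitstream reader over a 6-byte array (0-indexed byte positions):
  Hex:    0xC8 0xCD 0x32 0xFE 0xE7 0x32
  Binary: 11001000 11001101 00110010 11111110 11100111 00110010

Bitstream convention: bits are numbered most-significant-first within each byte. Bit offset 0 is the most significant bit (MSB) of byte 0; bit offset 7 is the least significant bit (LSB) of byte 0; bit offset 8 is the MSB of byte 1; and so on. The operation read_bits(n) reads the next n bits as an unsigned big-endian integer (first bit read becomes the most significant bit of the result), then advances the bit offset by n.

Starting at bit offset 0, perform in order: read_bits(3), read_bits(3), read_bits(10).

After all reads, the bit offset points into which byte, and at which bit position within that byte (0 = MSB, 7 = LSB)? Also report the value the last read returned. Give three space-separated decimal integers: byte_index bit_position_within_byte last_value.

Answer: 2 0 205

Derivation:
Read 1: bits[0:3] width=3 -> value=6 (bin 110); offset now 3 = byte 0 bit 3; 45 bits remain
Read 2: bits[3:6] width=3 -> value=2 (bin 010); offset now 6 = byte 0 bit 6; 42 bits remain
Read 3: bits[6:16] width=10 -> value=205 (bin 0011001101); offset now 16 = byte 2 bit 0; 32 bits remain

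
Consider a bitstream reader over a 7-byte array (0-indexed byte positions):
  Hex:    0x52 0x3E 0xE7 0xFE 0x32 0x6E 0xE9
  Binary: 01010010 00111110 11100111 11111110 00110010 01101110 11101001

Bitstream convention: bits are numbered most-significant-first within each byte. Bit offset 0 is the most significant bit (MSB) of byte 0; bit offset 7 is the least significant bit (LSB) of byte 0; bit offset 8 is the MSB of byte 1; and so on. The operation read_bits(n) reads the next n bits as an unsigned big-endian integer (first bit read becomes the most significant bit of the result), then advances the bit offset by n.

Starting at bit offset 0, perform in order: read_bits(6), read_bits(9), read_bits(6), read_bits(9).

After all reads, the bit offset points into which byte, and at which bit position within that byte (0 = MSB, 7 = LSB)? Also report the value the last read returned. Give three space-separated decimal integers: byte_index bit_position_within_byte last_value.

Read 1: bits[0:6] width=6 -> value=20 (bin 010100); offset now 6 = byte 0 bit 6; 50 bits remain
Read 2: bits[6:15] width=9 -> value=287 (bin 100011111); offset now 15 = byte 1 bit 7; 41 bits remain
Read 3: bits[15:21] width=6 -> value=28 (bin 011100); offset now 21 = byte 2 bit 5; 35 bits remain
Read 4: bits[21:30] width=9 -> value=511 (bin 111111111); offset now 30 = byte 3 bit 6; 26 bits remain

Answer: 3 6 511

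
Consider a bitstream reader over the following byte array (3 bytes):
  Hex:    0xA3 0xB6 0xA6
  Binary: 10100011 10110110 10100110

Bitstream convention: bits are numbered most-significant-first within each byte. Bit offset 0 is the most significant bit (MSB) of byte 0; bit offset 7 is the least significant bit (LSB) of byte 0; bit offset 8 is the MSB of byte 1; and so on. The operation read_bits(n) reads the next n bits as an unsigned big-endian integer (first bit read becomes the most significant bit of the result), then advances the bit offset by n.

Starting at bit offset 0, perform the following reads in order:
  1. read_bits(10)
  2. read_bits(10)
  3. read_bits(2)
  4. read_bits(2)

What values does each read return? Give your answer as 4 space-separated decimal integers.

Answer: 654 874 1 2

Derivation:
Read 1: bits[0:10] width=10 -> value=654 (bin 1010001110); offset now 10 = byte 1 bit 2; 14 bits remain
Read 2: bits[10:20] width=10 -> value=874 (bin 1101101010); offset now 20 = byte 2 bit 4; 4 bits remain
Read 3: bits[20:22] width=2 -> value=1 (bin 01); offset now 22 = byte 2 bit 6; 2 bits remain
Read 4: bits[22:24] width=2 -> value=2 (bin 10); offset now 24 = byte 3 bit 0; 0 bits remain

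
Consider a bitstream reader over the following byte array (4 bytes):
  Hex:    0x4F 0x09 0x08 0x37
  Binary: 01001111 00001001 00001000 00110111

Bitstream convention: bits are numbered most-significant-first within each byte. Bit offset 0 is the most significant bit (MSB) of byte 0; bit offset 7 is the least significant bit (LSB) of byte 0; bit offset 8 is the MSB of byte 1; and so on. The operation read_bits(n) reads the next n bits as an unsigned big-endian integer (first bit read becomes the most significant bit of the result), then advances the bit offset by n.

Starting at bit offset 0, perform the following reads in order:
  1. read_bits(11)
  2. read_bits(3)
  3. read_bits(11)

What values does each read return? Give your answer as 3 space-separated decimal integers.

Answer: 632 2 528

Derivation:
Read 1: bits[0:11] width=11 -> value=632 (bin 01001111000); offset now 11 = byte 1 bit 3; 21 bits remain
Read 2: bits[11:14] width=3 -> value=2 (bin 010); offset now 14 = byte 1 bit 6; 18 bits remain
Read 3: bits[14:25] width=11 -> value=528 (bin 01000010000); offset now 25 = byte 3 bit 1; 7 bits remain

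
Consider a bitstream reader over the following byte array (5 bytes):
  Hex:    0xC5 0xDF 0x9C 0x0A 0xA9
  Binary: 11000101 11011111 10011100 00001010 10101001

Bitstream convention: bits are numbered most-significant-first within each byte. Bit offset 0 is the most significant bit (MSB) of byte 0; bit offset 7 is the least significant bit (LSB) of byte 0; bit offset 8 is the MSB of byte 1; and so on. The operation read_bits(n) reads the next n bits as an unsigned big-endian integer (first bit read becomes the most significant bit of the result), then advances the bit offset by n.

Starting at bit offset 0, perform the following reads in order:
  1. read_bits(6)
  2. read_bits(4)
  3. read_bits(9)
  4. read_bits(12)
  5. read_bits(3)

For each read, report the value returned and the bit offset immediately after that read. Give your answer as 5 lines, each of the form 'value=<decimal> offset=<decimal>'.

Read 1: bits[0:6] width=6 -> value=49 (bin 110001); offset now 6 = byte 0 bit 6; 34 bits remain
Read 2: bits[6:10] width=4 -> value=7 (bin 0111); offset now 10 = byte 1 bit 2; 30 bits remain
Read 3: bits[10:19] width=9 -> value=252 (bin 011111100); offset now 19 = byte 2 bit 3; 21 bits remain
Read 4: bits[19:31] width=12 -> value=3589 (bin 111000000101); offset now 31 = byte 3 bit 7; 9 bits remain
Read 5: bits[31:34] width=3 -> value=2 (bin 010); offset now 34 = byte 4 bit 2; 6 bits remain

Answer: value=49 offset=6
value=7 offset=10
value=252 offset=19
value=3589 offset=31
value=2 offset=34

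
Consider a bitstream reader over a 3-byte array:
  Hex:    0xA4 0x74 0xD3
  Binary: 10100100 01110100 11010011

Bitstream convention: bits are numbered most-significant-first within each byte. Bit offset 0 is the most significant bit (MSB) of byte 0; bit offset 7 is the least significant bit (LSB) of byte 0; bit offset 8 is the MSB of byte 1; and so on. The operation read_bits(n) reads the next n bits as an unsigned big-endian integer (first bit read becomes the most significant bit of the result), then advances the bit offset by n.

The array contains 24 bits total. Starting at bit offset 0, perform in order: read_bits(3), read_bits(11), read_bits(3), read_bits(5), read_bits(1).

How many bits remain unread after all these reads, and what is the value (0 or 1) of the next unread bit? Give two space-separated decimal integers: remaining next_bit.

Read 1: bits[0:3] width=3 -> value=5 (bin 101); offset now 3 = byte 0 bit 3; 21 bits remain
Read 2: bits[3:14] width=11 -> value=285 (bin 00100011101); offset now 14 = byte 1 bit 6; 10 bits remain
Read 3: bits[14:17] width=3 -> value=1 (bin 001); offset now 17 = byte 2 bit 1; 7 bits remain
Read 4: bits[17:22] width=5 -> value=20 (bin 10100); offset now 22 = byte 2 bit 6; 2 bits remain
Read 5: bits[22:23] width=1 -> value=1 (bin 1); offset now 23 = byte 2 bit 7; 1 bits remain

Answer: 1 1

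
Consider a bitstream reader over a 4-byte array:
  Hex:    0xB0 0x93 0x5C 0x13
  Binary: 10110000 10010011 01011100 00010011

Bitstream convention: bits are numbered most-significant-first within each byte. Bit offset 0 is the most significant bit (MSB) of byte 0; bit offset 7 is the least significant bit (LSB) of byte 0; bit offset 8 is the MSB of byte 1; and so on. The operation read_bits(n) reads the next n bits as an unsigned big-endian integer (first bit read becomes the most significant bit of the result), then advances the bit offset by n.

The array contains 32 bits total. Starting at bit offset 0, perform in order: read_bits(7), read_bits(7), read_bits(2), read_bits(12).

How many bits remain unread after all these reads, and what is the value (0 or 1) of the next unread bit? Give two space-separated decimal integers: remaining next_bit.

Read 1: bits[0:7] width=7 -> value=88 (bin 1011000); offset now 7 = byte 0 bit 7; 25 bits remain
Read 2: bits[7:14] width=7 -> value=36 (bin 0100100); offset now 14 = byte 1 bit 6; 18 bits remain
Read 3: bits[14:16] width=2 -> value=3 (bin 11); offset now 16 = byte 2 bit 0; 16 bits remain
Read 4: bits[16:28] width=12 -> value=1473 (bin 010111000001); offset now 28 = byte 3 bit 4; 4 bits remain

Answer: 4 0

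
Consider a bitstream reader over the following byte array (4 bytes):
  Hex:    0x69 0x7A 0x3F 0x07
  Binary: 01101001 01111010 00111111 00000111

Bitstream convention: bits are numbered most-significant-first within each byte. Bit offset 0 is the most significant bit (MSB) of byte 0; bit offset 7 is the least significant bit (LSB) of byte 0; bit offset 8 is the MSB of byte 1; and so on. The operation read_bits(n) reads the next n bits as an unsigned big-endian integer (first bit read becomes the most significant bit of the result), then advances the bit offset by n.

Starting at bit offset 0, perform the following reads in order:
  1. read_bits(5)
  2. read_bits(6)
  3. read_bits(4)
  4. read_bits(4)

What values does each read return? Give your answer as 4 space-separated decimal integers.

Read 1: bits[0:5] width=5 -> value=13 (bin 01101); offset now 5 = byte 0 bit 5; 27 bits remain
Read 2: bits[5:11] width=6 -> value=11 (bin 001011); offset now 11 = byte 1 bit 3; 21 bits remain
Read 3: bits[11:15] width=4 -> value=13 (bin 1101); offset now 15 = byte 1 bit 7; 17 bits remain
Read 4: bits[15:19] width=4 -> value=1 (bin 0001); offset now 19 = byte 2 bit 3; 13 bits remain

Answer: 13 11 13 1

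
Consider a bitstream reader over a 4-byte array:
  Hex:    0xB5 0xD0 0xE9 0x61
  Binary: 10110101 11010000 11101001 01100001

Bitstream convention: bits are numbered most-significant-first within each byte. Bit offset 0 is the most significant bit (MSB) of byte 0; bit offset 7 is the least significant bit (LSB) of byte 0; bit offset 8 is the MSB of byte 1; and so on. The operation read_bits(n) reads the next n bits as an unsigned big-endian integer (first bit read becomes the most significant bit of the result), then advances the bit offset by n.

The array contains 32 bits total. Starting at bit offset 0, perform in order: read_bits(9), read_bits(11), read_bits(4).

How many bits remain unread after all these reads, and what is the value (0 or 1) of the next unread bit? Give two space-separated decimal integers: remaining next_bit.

Read 1: bits[0:9] width=9 -> value=363 (bin 101101011); offset now 9 = byte 1 bit 1; 23 bits remain
Read 2: bits[9:20] width=11 -> value=1294 (bin 10100001110); offset now 20 = byte 2 bit 4; 12 bits remain
Read 3: bits[20:24] width=4 -> value=9 (bin 1001); offset now 24 = byte 3 bit 0; 8 bits remain

Answer: 8 0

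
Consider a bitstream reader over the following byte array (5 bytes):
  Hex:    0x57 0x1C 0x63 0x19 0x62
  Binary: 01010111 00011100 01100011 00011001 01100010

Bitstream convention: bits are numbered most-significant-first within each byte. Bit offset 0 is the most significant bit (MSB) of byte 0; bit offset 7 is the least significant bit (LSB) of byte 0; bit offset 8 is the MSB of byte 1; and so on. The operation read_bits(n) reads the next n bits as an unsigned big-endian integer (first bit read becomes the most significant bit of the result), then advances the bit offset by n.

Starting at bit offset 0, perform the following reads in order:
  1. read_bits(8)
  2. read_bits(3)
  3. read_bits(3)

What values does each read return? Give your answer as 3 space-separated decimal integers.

Read 1: bits[0:8] width=8 -> value=87 (bin 01010111); offset now 8 = byte 1 bit 0; 32 bits remain
Read 2: bits[8:11] width=3 -> value=0 (bin 000); offset now 11 = byte 1 bit 3; 29 bits remain
Read 3: bits[11:14] width=3 -> value=7 (bin 111); offset now 14 = byte 1 bit 6; 26 bits remain

Answer: 87 0 7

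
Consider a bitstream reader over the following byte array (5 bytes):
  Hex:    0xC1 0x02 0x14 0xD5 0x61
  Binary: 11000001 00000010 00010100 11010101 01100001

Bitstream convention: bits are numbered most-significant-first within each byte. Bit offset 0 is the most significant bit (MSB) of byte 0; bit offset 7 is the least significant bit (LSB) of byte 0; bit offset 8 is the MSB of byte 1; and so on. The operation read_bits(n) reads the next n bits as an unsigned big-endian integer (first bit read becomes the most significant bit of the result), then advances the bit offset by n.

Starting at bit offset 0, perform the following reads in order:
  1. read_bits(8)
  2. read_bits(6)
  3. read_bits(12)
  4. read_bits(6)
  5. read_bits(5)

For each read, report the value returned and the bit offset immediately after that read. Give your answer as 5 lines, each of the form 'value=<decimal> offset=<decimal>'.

Read 1: bits[0:8] width=8 -> value=193 (bin 11000001); offset now 8 = byte 1 bit 0; 32 bits remain
Read 2: bits[8:14] width=6 -> value=0 (bin 000000); offset now 14 = byte 1 bit 6; 26 bits remain
Read 3: bits[14:26] width=12 -> value=2131 (bin 100001010011); offset now 26 = byte 3 bit 2; 14 bits remain
Read 4: bits[26:32] width=6 -> value=21 (bin 010101); offset now 32 = byte 4 bit 0; 8 bits remain
Read 5: bits[32:37] width=5 -> value=12 (bin 01100); offset now 37 = byte 4 bit 5; 3 bits remain

Answer: value=193 offset=8
value=0 offset=14
value=2131 offset=26
value=21 offset=32
value=12 offset=37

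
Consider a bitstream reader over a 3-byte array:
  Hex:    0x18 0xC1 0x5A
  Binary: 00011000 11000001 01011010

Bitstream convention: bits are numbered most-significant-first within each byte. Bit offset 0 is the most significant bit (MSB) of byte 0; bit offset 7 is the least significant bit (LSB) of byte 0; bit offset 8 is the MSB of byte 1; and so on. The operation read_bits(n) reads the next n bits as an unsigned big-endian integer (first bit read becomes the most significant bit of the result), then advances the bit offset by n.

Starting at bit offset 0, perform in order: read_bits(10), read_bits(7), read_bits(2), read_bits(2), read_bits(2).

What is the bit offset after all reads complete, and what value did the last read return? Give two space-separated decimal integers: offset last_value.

Answer: 23 1

Derivation:
Read 1: bits[0:10] width=10 -> value=99 (bin 0001100011); offset now 10 = byte 1 bit 2; 14 bits remain
Read 2: bits[10:17] width=7 -> value=2 (bin 0000010); offset now 17 = byte 2 bit 1; 7 bits remain
Read 3: bits[17:19] width=2 -> value=2 (bin 10); offset now 19 = byte 2 bit 3; 5 bits remain
Read 4: bits[19:21] width=2 -> value=3 (bin 11); offset now 21 = byte 2 bit 5; 3 bits remain
Read 5: bits[21:23] width=2 -> value=1 (bin 01); offset now 23 = byte 2 bit 7; 1 bits remain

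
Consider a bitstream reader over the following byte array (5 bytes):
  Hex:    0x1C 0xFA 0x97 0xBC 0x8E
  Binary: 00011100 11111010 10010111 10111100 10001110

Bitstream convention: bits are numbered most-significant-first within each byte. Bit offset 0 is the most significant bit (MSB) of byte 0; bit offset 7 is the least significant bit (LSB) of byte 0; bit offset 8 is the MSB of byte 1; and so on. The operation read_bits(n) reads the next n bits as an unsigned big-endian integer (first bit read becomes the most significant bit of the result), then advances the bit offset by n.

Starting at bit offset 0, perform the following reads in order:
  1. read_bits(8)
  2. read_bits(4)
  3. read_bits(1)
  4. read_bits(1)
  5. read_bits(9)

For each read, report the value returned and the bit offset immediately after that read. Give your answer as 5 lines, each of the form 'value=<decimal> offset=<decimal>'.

Read 1: bits[0:8] width=8 -> value=28 (bin 00011100); offset now 8 = byte 1 bit 0; 32 bits remain
Read 2: bits[8:12] width=4 -> value=15 (bin 1111); offset now 12 = byte 1 bit 4; 28 bits remain
Read 3: bits[12:13] width=1 -> value=1 (bin 1); offset now 13 = byte 1 bit 5; 27 bits remain
Read 4: bits[13:14] width=1 -> value=0 (bin 0); offset now 14 = byte 1 bit 6; 26 bits remain
Read 5: bits[14:23] width=9 -> value=331 (bin 101001011); offset now 23 = byte 2 bit 7; 17 bits remain

Answer: value=28 offset=8
value=15 offset=12
value=1 offset=13
value=0 offset=14
value=331 offset=23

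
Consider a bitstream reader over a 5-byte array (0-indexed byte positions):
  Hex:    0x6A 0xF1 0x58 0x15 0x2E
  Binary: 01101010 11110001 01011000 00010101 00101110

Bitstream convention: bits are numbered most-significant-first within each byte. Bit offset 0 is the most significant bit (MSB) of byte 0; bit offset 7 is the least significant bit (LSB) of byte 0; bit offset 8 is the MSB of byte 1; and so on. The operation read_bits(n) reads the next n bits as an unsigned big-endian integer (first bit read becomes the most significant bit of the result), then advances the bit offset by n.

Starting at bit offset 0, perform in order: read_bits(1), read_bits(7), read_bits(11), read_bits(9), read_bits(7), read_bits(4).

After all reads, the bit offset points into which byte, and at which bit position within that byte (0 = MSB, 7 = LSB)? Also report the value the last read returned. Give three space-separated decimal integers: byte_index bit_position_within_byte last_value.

Read 1: bits[0:1] width=1 -> value=0 (bin 0); offset now 1 = byte 0 bit 1; 39 bits remain
Read 2: bits[1:8] width=7 -> value=106 (bin 1101010); offset now 8 = byte 1 bit 0; 32 bits remain
Read 3: bits[8:19] width=11 -> value=1930 (bin 11110001010); offset now 19 = byte 2 bit 3; 21 bits remain
Read 4: bits[19:28] width=9 -> value=385 (bin 110000001); offset now 28 = byte 3 bit 4; 12 bits remain
Read 5: bits[28:35] width=7 -> value=41 (bin 0101001); offset now 35 = byte 4 bit 3; 5 bits remain
Read 6: bits[35:39] width=4 -> value=7 (bin 0111); offset now 39 = byte 4 bit 7; 1 bits remain

Answer: 4 7 7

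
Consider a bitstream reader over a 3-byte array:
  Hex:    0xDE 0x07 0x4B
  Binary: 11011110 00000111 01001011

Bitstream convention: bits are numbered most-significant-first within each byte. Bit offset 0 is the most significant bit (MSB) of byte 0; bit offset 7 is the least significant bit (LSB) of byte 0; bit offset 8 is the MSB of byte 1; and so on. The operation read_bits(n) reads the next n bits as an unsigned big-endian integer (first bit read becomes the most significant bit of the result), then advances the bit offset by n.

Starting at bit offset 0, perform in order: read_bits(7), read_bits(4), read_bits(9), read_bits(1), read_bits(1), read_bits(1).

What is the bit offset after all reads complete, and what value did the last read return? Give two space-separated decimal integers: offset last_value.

Read 1: bits[0:7] width=7 -> value=111 (bin 1101111); offset now 7 = byte 0 bit 7; 17 bits remain
Read 2: bits[7:11] width=4 -> value=0 (bin 0000); offset now 11 = byte 1 bit 3; 13 bits remain
Read 3: bits[11:20] width=9 -> value=116 (bin 001110100); offset now 20 = byte 2 bit 4; 4 bits remain
Read 4: bits[20:21] width=1 -> value=1 (bin 1); offset now 21 = byte 2 bit 5; 3 bits remain
Read 5: bits[21:22] width=1 -> value=0 (bin 0); offset now 22 = byte 2 bit 6; 2 bits remain
Read 6: bits[22:23] width=1 -> value=1 (bin 1); offset now 23 = byte 2 bit 7; 1 bits remain

Answer: 23 1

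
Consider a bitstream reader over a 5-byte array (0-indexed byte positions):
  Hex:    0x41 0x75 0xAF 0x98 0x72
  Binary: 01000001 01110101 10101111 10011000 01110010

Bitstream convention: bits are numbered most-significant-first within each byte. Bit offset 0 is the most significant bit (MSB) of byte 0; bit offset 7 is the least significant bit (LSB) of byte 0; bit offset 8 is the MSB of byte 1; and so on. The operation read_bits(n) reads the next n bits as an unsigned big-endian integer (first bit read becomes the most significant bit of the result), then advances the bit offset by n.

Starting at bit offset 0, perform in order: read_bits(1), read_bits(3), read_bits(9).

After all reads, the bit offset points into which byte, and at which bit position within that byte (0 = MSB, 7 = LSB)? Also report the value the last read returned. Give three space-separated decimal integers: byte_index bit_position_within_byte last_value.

Answer: 1 5 46

Derivation:
Read 1: bits[0:1] width=1 -> value=0 (bin 0); offset now 1 = byte 0 bit 1; 39 bits remain
Read 2: bits[1:4] width=3 -> value=4 (bin 100); offset now 4 = byte 0 bit 4; 36 bits remain
Read 3: bits[4:13] width=9 -> value=46 (bin 000101110); offset now 13 = byte 1 bit 5; 27 bits remain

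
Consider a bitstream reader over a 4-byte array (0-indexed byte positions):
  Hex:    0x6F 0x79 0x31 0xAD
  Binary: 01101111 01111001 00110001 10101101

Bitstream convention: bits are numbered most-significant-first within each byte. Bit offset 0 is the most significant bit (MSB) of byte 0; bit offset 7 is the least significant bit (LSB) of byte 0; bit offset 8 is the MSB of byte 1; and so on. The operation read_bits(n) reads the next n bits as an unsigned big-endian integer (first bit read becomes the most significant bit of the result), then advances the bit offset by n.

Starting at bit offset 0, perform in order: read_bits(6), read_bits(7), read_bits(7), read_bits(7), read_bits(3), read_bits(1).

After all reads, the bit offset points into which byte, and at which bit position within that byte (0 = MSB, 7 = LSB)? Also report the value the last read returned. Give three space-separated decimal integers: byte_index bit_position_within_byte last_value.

Answer: 3 7 0

Derivation:
Read 1: bits[0:6] width=6 -> value=27 (bin 011011); offset now 6 = byte 0 bit 6; 26 bits remain
Read 2: bits[6:13] width=7 -> value=111 (bin 1101111); offset now 13 = byte 1 bit 5; 19 bits remain
Read 3: bits[13:20] width=7 -> value=19 (bin 0010011); offset now 20 = byte 2 bit 4; 12 bits remain
Read 4: bits[20:27] width=7 -> value=13 (bin 0001101); offset now 27 = byte 3 bit 3; 5 bits remain
Read 5: bits[27:30] width=3 -> value=3 (bin 011); offset now 30 = byte 3 bit 6; 2 bits remain
Read 6: bits[30:31] width=1 -> value=0 (bin 0); offset now 31 = byte 3 bit 7; 1 bits remain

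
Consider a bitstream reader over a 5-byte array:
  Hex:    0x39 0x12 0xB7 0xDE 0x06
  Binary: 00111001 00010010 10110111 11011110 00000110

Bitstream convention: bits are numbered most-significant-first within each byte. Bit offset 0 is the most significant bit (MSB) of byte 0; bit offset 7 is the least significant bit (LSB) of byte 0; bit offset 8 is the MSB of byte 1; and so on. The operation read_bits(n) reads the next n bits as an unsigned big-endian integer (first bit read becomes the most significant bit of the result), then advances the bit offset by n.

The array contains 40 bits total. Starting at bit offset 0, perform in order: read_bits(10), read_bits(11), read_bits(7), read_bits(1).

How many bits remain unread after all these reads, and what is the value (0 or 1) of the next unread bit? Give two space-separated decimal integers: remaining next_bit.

Read 1: bits[0:10] width=10 -> value=228 (bin 0011100100); offset now 10 = byte 1 bit 2; 30 bits remain
Read 2: bits[10:21] width=11 -> value=598 (bin 01001010110); offset now 21 = byte 2 bit 5; 19 bits remain
Read 3: bits[21:28] width=7 -> value=125 (bin 1111101); offset now 28 = byte 3 bit 4; 12 bits remain
Read 4: bits[28:29] width=1 -> value=1 (bin 1); offset now 29 = byte 3 bit 5; 11 bits remain

Answer: 11 1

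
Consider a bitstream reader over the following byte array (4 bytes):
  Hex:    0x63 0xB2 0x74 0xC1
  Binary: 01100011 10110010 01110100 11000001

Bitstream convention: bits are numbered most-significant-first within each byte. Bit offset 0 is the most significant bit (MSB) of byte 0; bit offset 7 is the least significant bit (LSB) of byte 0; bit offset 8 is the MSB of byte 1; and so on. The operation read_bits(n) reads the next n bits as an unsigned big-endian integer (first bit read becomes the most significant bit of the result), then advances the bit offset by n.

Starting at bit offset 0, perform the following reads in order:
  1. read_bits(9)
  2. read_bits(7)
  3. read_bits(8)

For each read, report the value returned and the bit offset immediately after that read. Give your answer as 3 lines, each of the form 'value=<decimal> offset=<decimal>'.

Answer: value=199 offset=9
value=50 offset=16
value=116 offset=24

Derivation:
Read 1: bits[0:9] width=9 -> value=199 (bin 011000111); offset now 9 = byte 1 bit 1; 23 bits remain
Read 2: bits[9:16] width=7 -> value=50 (bin 0110010); offset now 16 = byte 2 bit 0; 16 bits remain
Read 3: bits[16:24] width=8 -> value=116 (bin 01110100); offset now 24 = byte 3 bit 0; 8 bits remain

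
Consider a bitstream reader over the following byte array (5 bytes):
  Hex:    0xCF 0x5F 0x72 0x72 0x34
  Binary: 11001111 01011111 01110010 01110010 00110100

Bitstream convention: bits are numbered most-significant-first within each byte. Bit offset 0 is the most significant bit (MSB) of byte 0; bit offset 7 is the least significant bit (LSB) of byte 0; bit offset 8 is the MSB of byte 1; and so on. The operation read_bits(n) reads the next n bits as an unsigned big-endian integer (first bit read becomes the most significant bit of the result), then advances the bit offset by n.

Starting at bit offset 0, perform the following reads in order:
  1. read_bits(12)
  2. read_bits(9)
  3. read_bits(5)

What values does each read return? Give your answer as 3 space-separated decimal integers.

Read 1: bits[0:12] width=12 -> value=3317 (bin 110011110101); offset now 12 = byte 1 bit 4; 28 bits remain
Read 2: bits[12:21] width=9 -> value=494 (bin 111101110); offset now 21 = byte 2 bit 5; 19 bits remain
Read 3: bits[21:26] width=5 -> value=9 (bin 01001); offset now 26 = byte 3 bit 2; 14 bits remain

Answer: 3317 494 9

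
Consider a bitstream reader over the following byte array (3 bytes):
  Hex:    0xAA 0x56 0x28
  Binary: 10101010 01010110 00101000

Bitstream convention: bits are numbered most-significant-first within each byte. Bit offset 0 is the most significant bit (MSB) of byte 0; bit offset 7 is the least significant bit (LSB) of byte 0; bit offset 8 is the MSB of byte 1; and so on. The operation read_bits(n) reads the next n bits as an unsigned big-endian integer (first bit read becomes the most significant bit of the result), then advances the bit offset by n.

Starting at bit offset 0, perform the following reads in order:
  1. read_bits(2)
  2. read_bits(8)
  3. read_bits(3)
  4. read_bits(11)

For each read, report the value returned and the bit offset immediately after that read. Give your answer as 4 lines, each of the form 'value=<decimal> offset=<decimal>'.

Read 1: bits[0:2] width=2 -> value=2 (bin 10); offset now 2 = byte 0 bit 2; 22 bits remain
Read 2: bits[2:10] width=8 -> value=169 (bin 10101001); offset now 10 = byte 1 bit 2; 14 bits remain
Read 3: bits[10:13] width=3 -> value=2 (bin 010); offset now 13 = byte 1 bit 5; 11 bits remain
Read 4: bits[13:24] width=11 -> value=1576 (bin 11000101000); offset now 24 = byte 3 bit 0; 0 bits remain

Answer: value=2 offset=2
value=169 offset=10
value=2 offset=13
value=1576 offset=24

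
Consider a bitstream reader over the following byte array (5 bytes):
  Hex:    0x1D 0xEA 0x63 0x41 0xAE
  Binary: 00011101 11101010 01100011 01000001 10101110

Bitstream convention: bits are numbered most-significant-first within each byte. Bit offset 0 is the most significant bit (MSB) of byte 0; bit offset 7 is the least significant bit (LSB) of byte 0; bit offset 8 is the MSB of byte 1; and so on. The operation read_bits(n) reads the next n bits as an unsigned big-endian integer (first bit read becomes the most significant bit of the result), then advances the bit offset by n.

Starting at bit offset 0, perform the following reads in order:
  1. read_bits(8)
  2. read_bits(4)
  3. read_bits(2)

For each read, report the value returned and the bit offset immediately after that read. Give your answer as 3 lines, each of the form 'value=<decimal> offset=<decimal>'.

Read 1: bits[0:8] width=8 -> value=29 (bin 00011101); offset now 8 = byte 1 bit 0; 32 bits remain
Read 2: bits[8:12] width=4 -> value=14 (bin 1110); offset now 12 = byte 1 bit 4; 28 bits remain
Read 3: bits[12:14] width=2 -> value=2 (bin 10); offset now 14 = byte 1 bit 6; 26 bits remain

Answer: value=29 offset=8
value=14 offset=12
value=2 offset=14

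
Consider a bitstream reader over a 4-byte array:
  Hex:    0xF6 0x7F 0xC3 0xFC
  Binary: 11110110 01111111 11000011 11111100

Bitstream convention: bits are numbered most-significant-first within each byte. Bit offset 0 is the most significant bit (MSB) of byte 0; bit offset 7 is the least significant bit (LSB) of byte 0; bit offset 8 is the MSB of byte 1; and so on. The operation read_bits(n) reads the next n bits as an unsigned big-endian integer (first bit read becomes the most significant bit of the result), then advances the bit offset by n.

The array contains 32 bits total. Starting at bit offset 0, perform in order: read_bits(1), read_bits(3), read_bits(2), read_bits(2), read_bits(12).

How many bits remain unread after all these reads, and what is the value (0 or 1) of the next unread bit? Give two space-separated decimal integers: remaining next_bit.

Answer: 12 0

Derivation:
Read 1: bits[0:1] width=1 -> value=1 (bin 1); offset now 1 = byte 0 bit 1; 31 bits remain
Read 2: bits[1:4] width=3 -> value=7 (bin 111); offset now 4 = byte 0 bit 4; 28 bits remain
Read 3: bits[4:6] width=2 -> value=1 (bin 01); offset now 6 = byte 0 bit 6; 26 bits remain
Read 4: bits[6:8] width=2 -> value=2 (bin 10); offset now 8 = byte 1 bit 0; 24 bits remain
Read 5: bits[8:20] width=12 -> value=2044 (bin 011111111100); offset now 20 = byte 2 bit 4; 12 bits remain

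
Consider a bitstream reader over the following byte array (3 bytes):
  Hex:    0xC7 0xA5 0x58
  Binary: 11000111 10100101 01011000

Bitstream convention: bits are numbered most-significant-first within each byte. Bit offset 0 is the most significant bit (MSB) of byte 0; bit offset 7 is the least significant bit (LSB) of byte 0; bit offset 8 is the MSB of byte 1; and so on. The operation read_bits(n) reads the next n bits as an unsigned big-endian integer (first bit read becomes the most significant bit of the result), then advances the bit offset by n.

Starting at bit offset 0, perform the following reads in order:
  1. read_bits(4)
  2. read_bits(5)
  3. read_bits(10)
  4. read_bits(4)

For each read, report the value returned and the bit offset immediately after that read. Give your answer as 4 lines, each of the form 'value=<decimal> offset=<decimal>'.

Read 1: bits[0:4] width=4 -> value=12 (bin 1100); offset now 4 = byte 0 bit 4; 20 bits remain
Read 2: bits[4:9] width=5 -> value=15 (bin 01111); offset now 9 = byte 1 bit 1; 15 bits remain
Read 3: bits[9:19] width=10 -> value=298 (bin 0100101010); offset now 19 = byte 2 bit 3; 5 bits remain
Read 4: bits[19:23] width=4 -> value=12 (bin 1100); offset now 23 = byte 2 bit 7; 1 bits remain

Answer: value=12 offset=4
value=15 offset=9
value=298 offset=19
value=12 offset=23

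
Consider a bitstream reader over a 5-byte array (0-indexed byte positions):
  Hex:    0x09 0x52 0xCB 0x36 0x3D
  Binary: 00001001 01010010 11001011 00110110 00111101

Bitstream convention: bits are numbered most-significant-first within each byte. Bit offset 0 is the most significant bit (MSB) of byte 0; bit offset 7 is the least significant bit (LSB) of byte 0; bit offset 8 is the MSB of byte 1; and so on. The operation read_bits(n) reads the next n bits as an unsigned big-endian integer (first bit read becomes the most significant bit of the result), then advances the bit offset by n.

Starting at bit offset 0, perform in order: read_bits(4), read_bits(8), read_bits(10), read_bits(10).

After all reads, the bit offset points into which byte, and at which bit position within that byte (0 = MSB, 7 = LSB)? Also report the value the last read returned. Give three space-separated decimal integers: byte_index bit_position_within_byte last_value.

Answer: 4 0 822

Derivation:
Read 1: bits[0:4] width=4 -> value=0 (bin 0000); offset now 4 = byte 0 bit 4; 36 bits remain
Read 2: bits[4:12] width=8 -> value=149 (bin 10010101); offset now 12 = byte 1 bit 4; 28 bits remain
Read 3: bits[12:22] width=10 -> value=178 (bin 0010110010); offset now 22 = byte 2 bit 6; 18 bits remain
Read 4: bits[22:32] width=10 -> value=822 (bin 1100110110); offset now 32 = byte 4 bit 0; 8 bits remain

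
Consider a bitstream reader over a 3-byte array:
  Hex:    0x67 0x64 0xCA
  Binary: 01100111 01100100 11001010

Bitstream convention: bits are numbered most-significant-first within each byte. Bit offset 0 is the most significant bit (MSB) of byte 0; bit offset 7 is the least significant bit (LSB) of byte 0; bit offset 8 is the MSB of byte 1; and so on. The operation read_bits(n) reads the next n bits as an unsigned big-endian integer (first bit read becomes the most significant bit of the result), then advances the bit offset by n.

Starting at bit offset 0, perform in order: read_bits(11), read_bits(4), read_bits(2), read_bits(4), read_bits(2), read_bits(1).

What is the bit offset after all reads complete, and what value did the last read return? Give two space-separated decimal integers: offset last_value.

Read 1: bits[0:11] width=11 -> value=827 (bin 01100111011); offset now 11 = byte 1 bit 3; 13 bits remain
Read 2: bits[11:15] width=4 -> value=2 (bin 0010); offset now 15 = byte 1 bit 7; 9 bits remain
Read 3: bits[15:17] width=2 -> value=1 (bin 01); offset now 17 = byte 2 bit 1; 7 bits remain
Read 4: bits[17:21] width=4 -> value=9 (bin 1001); offset now 21 = byte 2 bit 5; 3 bits remain
Read 5: bits[21:23] width=2 -> value=1 (bin 01); offset now 23 = byte 2 bit 7; 1 bits remain
Read 6: bits[23:24] width=1 -> value=0 (bin 0); offset now 24 = byte 3 bit 0; 0 bits remain

Answer: 24 0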